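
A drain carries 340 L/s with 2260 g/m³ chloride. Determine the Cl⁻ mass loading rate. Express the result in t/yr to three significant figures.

24200 t/yr

340 L/s = 0.34 m³/s.
Mass flux = Q·C = 0.34 m³/s × 2260 g/m³ = 768.4 g/s.
= 768.4 g/s × 31.56 = 2.425e+04 t/yr.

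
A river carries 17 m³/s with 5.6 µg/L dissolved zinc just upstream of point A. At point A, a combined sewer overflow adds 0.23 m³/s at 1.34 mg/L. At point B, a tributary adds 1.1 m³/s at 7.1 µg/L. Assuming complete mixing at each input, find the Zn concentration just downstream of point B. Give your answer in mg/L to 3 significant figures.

0.0224 mg/L

5.6 µg/L = 0.0056 mg/L.
After input A: C = (17·0.0056 + 0.23·1.34) / 17.23 = 0.02341 mg/L.
7.1 µg/L = 0.0071 mg/L.
After input B: C = (17.23·0.02341 + 1.1·0.0071) / 18.33 = 0.02243 mg/L.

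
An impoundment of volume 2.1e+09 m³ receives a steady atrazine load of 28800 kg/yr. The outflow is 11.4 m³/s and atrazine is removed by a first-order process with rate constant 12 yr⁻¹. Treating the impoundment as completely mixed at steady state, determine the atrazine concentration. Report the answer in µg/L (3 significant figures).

1.13 µg/L

Outflow Q = 11.4 m³/s × 3.156e+07 s/yr = 3.598e+08 m³/yr.
Steady-state CSTR mass balance: W = Q·C + k·V·C, so C = W/(Q + kV).
Q + kV = 3.598e+08 + 12·2.1e+09 = 2.556e+10 m³/yr.
C = 28800/2.556e+10 = 1.127e-06 kg/m³ = 0.001127 mg/L = 1.127 µg/L.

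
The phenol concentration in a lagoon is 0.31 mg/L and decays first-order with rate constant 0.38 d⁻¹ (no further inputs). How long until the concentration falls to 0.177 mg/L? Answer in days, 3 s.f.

t = ln(C₀/C)/k = ln(0.31/0.177)/0.38 = 0.5604/0.38 = 1.475 d.

1.47 d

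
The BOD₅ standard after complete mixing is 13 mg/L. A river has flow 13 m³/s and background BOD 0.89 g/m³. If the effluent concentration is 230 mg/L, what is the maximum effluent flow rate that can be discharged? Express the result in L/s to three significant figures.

Mass balance at complete mixing: C_std·(Q_w + Q_r) = Q_w·C_e + Q_r·C_b.
Rearranging, Q_w = Q_r·(C_std − C_b)/(C_e − C_std) = 13·(13 − 0.89) / (230 − 13) = 0.7255 m³/s.
= 725.5 L/s.

725 L/s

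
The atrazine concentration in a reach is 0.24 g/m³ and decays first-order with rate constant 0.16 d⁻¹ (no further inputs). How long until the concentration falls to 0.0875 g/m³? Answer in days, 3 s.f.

t = ln(C₀/C)/k = ln(0.24/0.0875)/0.16 = 1.009/0.16 = 6.306 d.

6.31 d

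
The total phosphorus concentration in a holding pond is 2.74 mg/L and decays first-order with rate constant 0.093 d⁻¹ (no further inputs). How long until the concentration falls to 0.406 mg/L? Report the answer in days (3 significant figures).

20.5 d

t = ln(C₀/C)/k = ln(2.74/0.406)/0.093 = 1.909/0.093 = 20.53 d.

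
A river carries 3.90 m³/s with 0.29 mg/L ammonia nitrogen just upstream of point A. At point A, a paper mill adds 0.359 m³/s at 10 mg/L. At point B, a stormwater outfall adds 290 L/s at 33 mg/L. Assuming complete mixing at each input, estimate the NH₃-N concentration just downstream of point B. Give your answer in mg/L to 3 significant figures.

After input A: C = (3.9·0.29 + 0.359·10) / 4.259 = 1.108 mg/L.
290 L/s = 0.29 m³/s.
After input B: C = (4.259·1.108 + 0.29·33) / 4.549 = 3.142 mg/L.

3.14 mg/L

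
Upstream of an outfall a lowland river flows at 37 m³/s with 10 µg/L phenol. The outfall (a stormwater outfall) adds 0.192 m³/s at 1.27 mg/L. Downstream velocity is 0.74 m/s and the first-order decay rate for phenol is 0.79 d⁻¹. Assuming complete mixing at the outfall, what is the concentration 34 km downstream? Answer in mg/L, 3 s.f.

10 µg/L = 0.01 mg/L.
After complete mixing, C₀ = (0.192·1.27 + 37·0.01) / 37.19 = 0.0165 mg/L.
Travel time t = 3.4e+04 m / 0.74 m/s = 4.595e+04 s = 0.5318 d.
C = 0.0165·exp(−0.79·0.5318) = 0.0165·0.657 = 0.01084 mg/L.

0.0108 mg/L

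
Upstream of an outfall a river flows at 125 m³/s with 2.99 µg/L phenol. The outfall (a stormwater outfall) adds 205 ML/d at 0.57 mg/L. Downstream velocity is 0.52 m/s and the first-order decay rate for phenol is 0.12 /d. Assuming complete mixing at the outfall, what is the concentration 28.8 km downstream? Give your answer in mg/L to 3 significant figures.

0.0125 mg/L

205 ML/d = 2.373 m³/s.
2.99 µg/L = 0.00299 mg/L.
After complete mixing, C₀ = (2.373·0.57 + 125·0.00299) / 127.4 = 0.01355 mg/L.
Travel time t = 2.88e+04 m / 0.52 m/s = 5.538e+04 s = 0.641 d.
C = 0.01355·exp(−0.12·0.641) = 0.01355·0.926 = 0.01255 mg/L.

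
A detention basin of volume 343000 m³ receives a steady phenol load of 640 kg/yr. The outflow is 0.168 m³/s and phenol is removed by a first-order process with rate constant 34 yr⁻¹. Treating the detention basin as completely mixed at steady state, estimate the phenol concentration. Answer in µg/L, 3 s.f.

Outflow Q = 0.168 m³/s × 3.156e+07 s/yr = 5.302e+06 m³/yr.
Steady-state CSTR mass balance: W = Q·C + k·V·C, so C = W/(Q + kV).
Q + kV = 5.302e+06 + 34·343000 = 1.696e+07 m³/yr.
C = 640/1.696e+07 = 3.773e-05 kg/m³ = 0.03773 mg/L = 37.73 µg/L.

37.7 µg/L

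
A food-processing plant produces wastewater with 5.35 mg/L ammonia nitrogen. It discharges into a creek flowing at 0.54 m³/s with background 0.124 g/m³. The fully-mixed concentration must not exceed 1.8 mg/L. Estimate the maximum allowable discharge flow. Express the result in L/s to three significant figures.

255 L/s

Mass balance at complete mixing: C_std·(Q_w + Q_r) = Q_w·C_e + Q_r·C_b.
Rearranging, Q_w = Q_r·(C_std − C_b)/(C_e − C_std) = 0.54·(1.8 − 0.124) / (5.35 − 1.8) = 0.2549 m³/s.
= 254.9 L/s.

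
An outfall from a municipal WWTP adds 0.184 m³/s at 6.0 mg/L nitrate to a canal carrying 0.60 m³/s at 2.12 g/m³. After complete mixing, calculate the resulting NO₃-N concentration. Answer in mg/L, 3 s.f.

Flow-weighted mixing gives C = (0.184·6 + 0.6·2.12) / (0.184 + 0.6) = 2.376/0.784 = 3.031 mg/L.

3.03 mg/L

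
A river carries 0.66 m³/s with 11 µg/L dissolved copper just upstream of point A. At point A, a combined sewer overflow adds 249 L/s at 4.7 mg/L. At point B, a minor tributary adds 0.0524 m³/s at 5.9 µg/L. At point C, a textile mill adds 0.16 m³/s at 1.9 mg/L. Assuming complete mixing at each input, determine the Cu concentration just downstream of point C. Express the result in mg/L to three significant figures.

11 µg/L = 0.011 mg/L.
249 L/s = 0.249 m³/s.
After input A: C = (0.66·0.011 + 0.249·4.7) / 0.909 = 1.295 mg/L.
5.9 µg/L = 0.0059 mg/L.
After input B: C = (0.909·1.295 + 0.0524·0.0059) / 0.9614 = 1.225 mg/L.
After input C: C = (0.9614·1.225 + 0.16·1.9) / 1.121 = 1.321 mg/L.

1.32 mg/L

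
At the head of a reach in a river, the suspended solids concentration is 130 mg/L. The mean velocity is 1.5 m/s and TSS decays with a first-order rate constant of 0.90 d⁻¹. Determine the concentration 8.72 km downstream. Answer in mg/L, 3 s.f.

Travel time t = 8.72 km / 1.5 m/s = 8720/1.5 = 5813 s = 0.06728 d.
First-order decay: C = 130·exp(−0.90·0.06728) = 130·0.9412 = 122.4 mg/L.

122 mg/L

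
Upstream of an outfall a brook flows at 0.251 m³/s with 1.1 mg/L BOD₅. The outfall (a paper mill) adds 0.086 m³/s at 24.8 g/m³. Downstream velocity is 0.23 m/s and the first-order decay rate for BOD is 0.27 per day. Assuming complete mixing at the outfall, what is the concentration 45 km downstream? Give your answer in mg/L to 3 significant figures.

After complete mixing, C₀ = (0.086·24.8 + 0.251·1.1) / 0.337 = 7.148 mg/L.
Travel time t = 4.5e+04 m / 0.23 m/s = 1.957e+05 s = 2.264 d.
C = 7.148·exp(−0.27·2.264) = 7.148·0.5426 = 3.878 mg/L.

3.88 mg/L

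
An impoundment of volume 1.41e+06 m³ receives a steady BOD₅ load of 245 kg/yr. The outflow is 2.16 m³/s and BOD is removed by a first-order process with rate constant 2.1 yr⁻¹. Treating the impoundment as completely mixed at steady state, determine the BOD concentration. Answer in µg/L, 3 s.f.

Outflow Q = 2.16 m³/s × 3.156e+07 s/yr = 6.816e+07 m³/yr.
Steady-state CSTR mass balance: W = Q·C + k·V·C, so C = W/(Q + kV).
Q + kV = 6.816e+07 + 2.1·1.41e+06 = 7.113e+07 m³/yr.
C = 245/7.113e+07 = 3.445e-06 kg/m³ = 0.003445 mg/L = 3.445 µg/L.

3.44 µg/L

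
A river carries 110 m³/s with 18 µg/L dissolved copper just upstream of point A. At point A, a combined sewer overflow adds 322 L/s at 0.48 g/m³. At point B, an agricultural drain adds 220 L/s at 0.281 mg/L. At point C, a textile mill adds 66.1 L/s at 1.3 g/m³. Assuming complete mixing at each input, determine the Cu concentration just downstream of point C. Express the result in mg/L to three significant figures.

18 µg/L = 0.018 mg/L.
322 L/s = 0.322 m³/s.
After input A: C = (110·0.018 + 0.322·0.48) / 110.3 = 0.01935 mg/L.
220 L/s = 0.22 m³/s.
After input B: C = (110.3·0.01935 + 0.22·0.281) / 110.5 = 0.01987 mg/L.
66.1 L/s = 0.0661 m³/s.
After input C: C = (110.5·0.01987 + 0.0661·1.3) / 110.6 = 0.02063 mg/L.

0.0206 mg/L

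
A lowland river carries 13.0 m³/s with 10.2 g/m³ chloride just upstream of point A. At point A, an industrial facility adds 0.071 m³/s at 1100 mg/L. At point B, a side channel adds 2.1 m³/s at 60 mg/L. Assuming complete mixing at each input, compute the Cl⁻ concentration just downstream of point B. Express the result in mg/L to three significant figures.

After input A: C = (13·10.2 + 0.071·1100) / 13.07 = 16.12 mg/L.
After input B: C = (13.07·16.12 + 2.1·60) / 15.17 = 22.19 mg/L.

22.2 mg/L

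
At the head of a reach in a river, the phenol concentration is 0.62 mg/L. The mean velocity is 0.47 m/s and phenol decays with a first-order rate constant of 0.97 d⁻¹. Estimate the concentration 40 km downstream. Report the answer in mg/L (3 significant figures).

0.238 mg/L

Travel time t = 40 km / 0.47 m/s = 4e+04/0.47 = 8.511e+04 s = 0.985 d.
First-order decay: C = 0.62·exp(−0.97·0.985) = 0.62·0.3846 = 0.2385 mg/L.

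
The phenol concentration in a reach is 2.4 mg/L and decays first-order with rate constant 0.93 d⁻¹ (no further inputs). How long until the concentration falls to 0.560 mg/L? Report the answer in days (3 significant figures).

t = ln(C₀/C)/k = ln(2.4/0.560)/0.93 = 1.455/0.93 = 1.565 d.

1.56 d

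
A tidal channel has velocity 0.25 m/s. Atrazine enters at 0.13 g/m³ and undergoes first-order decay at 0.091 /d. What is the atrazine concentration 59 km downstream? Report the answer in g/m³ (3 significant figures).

0.101 g/m³

Travel time t = 59 km / 0.25 m/s = 5.9e+04/0.25 = 2.36e+05 s = 2.731 d.
First-order decay: C = 0.13·exp(−0.091·2.731) = 0.13·0.7799 = 0.1014 g/m³.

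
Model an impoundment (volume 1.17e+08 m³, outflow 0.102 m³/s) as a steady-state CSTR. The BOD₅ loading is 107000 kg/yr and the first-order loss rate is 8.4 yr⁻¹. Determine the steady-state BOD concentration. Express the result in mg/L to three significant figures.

Outflow Q = 0.102 m³/s × 3.156e+07 s/yr = 3.219e+06 m³/yr.
Steady-state CSTR mass balance: W = Q·C + k·V·C, so C = W/(Q + kV).
Q + kV = 3.219e+06 + 8.4·1.17e+08 = 9.86e+08 m³/yr.
C = 107000/9.86e+08 = 0.0001085 kg/m³ = 0.1085 mg/L.

0.109 mg/L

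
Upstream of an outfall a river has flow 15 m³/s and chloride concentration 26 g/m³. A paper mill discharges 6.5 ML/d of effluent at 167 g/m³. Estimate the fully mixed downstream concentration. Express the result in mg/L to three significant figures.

6.5 ML/d = 0.07523 m³/s.
Conservation of mass across the mixing zone: C = (0.07523·167 + 15·26) / (0.07523 + 15) = 402.6/15.08 = 26.7 mg/L.

26.7 mg/L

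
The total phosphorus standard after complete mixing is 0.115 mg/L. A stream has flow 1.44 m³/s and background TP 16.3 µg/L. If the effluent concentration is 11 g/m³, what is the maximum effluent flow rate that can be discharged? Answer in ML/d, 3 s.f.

16.3 µg/L = 0.0163 mg/L.
Mass balance at complete mixing: C_std·(Q_w + Q_r) = Q_w·C_e + Q_r·C_b.
Rearranging, Q_w = Q_r·(C_std − C_b)/(C_e − C_std) = 1.44·(0.115 − 0.0163) / (11 − 0.115) = 0.01306 m³/s.
= 1.128 ML/d.

1.13 ML/d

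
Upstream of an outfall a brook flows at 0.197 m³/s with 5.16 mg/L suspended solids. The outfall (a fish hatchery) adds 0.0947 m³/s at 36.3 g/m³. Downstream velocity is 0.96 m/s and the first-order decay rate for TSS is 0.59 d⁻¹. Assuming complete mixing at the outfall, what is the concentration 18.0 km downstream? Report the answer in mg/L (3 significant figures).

After complete mixing, C₀ = (0.0947·36.3 + 0.197·5.16) / 0.2917 = 15.27 mg/L.
Travel time t = 1.8e+04 m / 0.96 m/s = 1.875e+04 s = 0.217 d.
C = 15.27·exp(−0.59·0.217) = 15.27·0.8798 = 13.43 mg/L.

13.4 mg/L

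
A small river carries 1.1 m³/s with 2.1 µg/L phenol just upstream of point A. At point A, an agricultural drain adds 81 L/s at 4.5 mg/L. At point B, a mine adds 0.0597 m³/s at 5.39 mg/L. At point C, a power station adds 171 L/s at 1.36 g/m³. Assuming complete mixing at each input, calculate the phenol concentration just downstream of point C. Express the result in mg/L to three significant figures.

0.653 mg/L

2.1 µg/L = 0.0021 mg/L.
81 L/s = 0.081 m³/s.
After input A: C = (1.1·0.0021 + 0.081·4.5) / 1.181 = 0.3106 mg/L.
After input B: C = (1.181·0.3106 + 0.0597·5.39) / 1.241 = 0.555 mg/L.
171 L/s = 0.171 m³/s.
After input C: C = (1.241·0.555 + 0.171·1.36) / 1.412 = 0.6525 mg/L.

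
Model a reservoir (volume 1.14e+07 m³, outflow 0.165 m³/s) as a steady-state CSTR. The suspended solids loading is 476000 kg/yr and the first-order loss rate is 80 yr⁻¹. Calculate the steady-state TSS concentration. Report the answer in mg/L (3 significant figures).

0.519 mg/L

Outflow Q = 0.165 m³/s × 3.156e+07 s/yr = 5.207e+06 m³/yr.
Steady-state CSTR mass balance: W = Q·C + k·V·C, so C = W/(Q + kV).
Q + kV = 5.207e+06 + 80·1.14e+07 = 9.172e+08 m³/yr.
C = 476000/9.172e+08 = 0.000519 kg/m³ = 0.519 mg/L.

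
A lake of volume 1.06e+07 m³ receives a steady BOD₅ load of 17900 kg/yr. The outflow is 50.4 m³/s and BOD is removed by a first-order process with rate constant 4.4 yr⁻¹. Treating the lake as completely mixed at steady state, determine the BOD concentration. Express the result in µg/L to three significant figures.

10.9 µg/L

Outflow Q = 50.4 m³/s × 3.156e+07 s/yr = 1.591e+09 m³/yr.
Steady-state CSTR mass balance: W = Q·C + k·V·C, so C = W/(Q + kV).
Q + kV = 1.591e+09 + 4.4·1.06e+07 = 1.637e+09 m³/yr.
C = 17900/1.637e+09 = 1.093e-05 kg/m³ = 0.01093 mg/L = 10.93 µg/L.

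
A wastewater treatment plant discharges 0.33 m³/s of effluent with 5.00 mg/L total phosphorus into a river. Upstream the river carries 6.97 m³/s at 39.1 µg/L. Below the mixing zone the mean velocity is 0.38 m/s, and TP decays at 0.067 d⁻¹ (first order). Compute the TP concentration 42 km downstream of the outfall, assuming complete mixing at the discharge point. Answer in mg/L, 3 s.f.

39.1 µg/L = 0.0391 mg/L.
After complete mixing, C₀ = (0.33·5 + 6.97·0.0391) / 7.3 = 0.2634 mg/L.
Travel time t = 4.2e+04 m / 0.38 m/s = 1.105e+05 s = 1.279 d.
C = 0.2634·exp(−0.067·1.279) = 0.2634·0.9179 = 0.2417 mg/L.

0.242 mg/L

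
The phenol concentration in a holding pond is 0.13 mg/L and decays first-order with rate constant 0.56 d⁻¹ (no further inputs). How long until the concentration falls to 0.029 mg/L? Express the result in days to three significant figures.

t = ln(C₀/C)/k = ln(0.13/0.029)/0.56 = 1.5/0.56 = 2.679 d.

2.68 d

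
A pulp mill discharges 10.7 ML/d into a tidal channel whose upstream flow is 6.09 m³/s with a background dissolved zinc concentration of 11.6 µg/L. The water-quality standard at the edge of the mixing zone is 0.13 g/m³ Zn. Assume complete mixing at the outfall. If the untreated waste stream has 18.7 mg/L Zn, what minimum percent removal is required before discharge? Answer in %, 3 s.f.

68.2 %

10.7 ML/d = 0.1238 m³/s.
11.6 µg/L = 0.0116 mg/L.
Mass balance: 0.13·6.214 = 0.1238·Cₑ + 6.09·0.0116.
Cₑ = (0.8078 − 0.07064) / 0.1238 = 5.952 mg/L.
Required removal = 1 − 5.952/18.7 = 68.17 %.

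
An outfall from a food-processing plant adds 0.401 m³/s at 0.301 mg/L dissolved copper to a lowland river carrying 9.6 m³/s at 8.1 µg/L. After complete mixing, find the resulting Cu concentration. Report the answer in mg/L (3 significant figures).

8.1 µg/L = 0.0081 mg/L.
Conservation of mass across the mixing zone: C = (0.401·0.301 + 9.6·0.0081) / (0.401 + 9.6) = 0.1985/10 = 0.01984 mg/L.

0.0198 mg/L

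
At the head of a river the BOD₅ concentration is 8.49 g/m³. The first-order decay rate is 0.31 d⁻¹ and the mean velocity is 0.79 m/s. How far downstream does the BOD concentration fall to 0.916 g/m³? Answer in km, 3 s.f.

490 km

From C = C₀·e^(−kt), t = ln(C₀/C)/k = ln(8.49/0.916)/0.31 = 2.227/0.31 = 7.183 d.
Distance = v·t = 0.79 m/s × 6.206e+05 s = 4.903e+05 m = 490.3 km.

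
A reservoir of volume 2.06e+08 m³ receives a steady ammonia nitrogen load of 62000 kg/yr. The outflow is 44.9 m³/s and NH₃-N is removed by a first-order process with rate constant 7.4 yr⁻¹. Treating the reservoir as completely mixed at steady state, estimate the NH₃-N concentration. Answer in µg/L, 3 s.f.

21.1 µg/L

Outflow Q = 44.9 m³/s × 3.156e+07 s/yr = 1.417e+09 m³/yr.
Steady-state CSTR mass balance: W = Q·C + k·V·C, so C = W/(Q + kV).
Q + kV = 1.417e+09 + 7.4·2.06e+08 = 2.941e+09 m³/yr.
C = 62000/2.941e+09 = 2.108e-05 kg/m³ = 0.02108 mg/L = 21.08 µg/L.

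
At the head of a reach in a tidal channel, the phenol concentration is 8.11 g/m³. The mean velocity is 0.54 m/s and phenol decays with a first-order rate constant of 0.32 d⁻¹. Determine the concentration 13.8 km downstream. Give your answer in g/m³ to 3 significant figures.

Travel time t = 13.8 km / 0.54 m/s = 1.38e+04/0.54 = 2.556e+04 s = 0.2958 d.
First-order decay: C = 8.11·exp(−0.32·0.2958) = 8.11·0.9097 = 7.378 g/m³.

7.38 g/m³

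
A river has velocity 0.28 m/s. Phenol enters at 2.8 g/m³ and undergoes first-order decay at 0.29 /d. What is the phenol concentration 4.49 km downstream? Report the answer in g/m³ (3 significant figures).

2.65 g/m³

Travel time t = 4.49 km / 0.28 m/s = 4490/0.28 = 1.604e+04 s = 0.1856 d.
First-order decay: C = 2.8·exp(−0.29·0.1856) = 2.8·0.9476 = 2.653 g/m³.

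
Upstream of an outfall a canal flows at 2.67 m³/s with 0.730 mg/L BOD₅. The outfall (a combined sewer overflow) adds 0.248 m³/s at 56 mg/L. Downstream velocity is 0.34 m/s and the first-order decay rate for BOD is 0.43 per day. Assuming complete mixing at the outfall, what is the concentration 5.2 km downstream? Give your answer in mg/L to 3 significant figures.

5.03 mg/L

After complete mixing, C₀ = (0.248·56 + 2.67·0.73) / 2.918 = 5.427 mg/L.
Travel time t = 5200 m / 0.34 m/s = 1.529e+04 s = 0.177 d.
C = 5.427·exp(−0.43·0.177) = 5.427·0.9267 = 5.03 mg/L.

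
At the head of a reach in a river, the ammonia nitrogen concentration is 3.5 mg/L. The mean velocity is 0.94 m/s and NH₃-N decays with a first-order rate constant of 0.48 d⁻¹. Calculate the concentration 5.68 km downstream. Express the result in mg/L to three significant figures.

3.38 mg/L

Travel time t = 5.68 km / 0.94 m/s = 5680/0.94 = 6043 s = 0.06994 d.
First-order decay: C = 3.5·exp(−0.48·0.06994) = 3.5·0.967 = 3.384 mg/L.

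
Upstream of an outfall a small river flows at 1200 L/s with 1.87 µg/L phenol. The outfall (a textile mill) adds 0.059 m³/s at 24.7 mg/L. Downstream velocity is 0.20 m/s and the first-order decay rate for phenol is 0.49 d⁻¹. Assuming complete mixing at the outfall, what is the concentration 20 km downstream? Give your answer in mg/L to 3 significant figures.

0.657 mg/L

1200 L/s = 1.2 m³/s.
1.87 µg/L = 0.00187 mg/L.
After complete mixing, C₀ = (0.059·24.7 + 1.2·0.00187) / 1.259 = 1.159 mg/L.
Travel time t = 2e+04 m / 0.20 m/s = 1e+05 s = 1.157 d.
C = 1.159·exp(−0.49·1.157) = 1.159·0.5672 = 0.6575 mg/L.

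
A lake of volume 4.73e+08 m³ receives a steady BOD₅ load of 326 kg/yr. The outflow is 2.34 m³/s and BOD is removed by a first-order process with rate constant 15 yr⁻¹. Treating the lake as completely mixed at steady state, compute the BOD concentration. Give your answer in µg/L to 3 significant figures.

Outflow Q = 2.34 m³/s × 3.156e+07 s/yr = 7.384e+07 m³/yr.
Steady-state CSTR mass balance: W = Q·C + k·V·C, so C = W/(Q + kV).
Q + kV = 7.384e+07 + 15·4.73e+08 = 7.169e+09 m³/yr.
C = 326/7.169e+09 = 4.547e-08 kg/m³ = 4.547e-05 mg/L = 0.04547 µg/L.

0.0455 µg/L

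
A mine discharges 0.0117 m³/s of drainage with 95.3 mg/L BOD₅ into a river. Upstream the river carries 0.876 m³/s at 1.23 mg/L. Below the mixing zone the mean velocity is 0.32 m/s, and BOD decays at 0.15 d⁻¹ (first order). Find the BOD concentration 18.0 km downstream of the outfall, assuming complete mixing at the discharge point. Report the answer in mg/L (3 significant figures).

2.24 mg/L

After complete mixing, C₀ = (0.0117·95.3 + 0.876·1.23) / 0.8877 = 2.47 mg/L.
Travel time t = 1.8e+04 m / 0.32 m/s = 5.625e+04 s = 0.651 d.
C = 2.47·exp(−0.15·0.651) = 2.47·0.907 = 2.24 mg/L.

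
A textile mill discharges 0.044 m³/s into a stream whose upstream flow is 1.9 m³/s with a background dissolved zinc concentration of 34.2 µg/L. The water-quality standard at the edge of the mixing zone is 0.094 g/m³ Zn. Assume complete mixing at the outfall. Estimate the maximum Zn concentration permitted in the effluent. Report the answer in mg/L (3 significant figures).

34.2 µg/L = 0.0342 mg/L.
Mass balance: 0.094·1.944 = 0.044·Cₑ + 1.9·0.0342.
Cₑ = (0.1827 − 0.06498) / 0.044 = 2.676 mg/L.

2.68 mg/L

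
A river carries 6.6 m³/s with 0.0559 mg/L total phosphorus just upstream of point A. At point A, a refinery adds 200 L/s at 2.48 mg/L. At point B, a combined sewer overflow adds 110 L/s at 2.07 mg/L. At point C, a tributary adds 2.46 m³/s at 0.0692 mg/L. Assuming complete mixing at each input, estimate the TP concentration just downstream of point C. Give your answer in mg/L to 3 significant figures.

200 L/s = 0.2 m³/s.
After input A: C = (6.6·0.0559 + 0.2·2.48) / 6.8 = 0.1272 mg/L.
110 L/s = 0.11 m³/s.
After input B: C = (6.8·0.1272 + 0.11·2.07) / 6.91 = 0.1581 mg/L.
After input C: C = (6.91·0.1581 + 2.46·0.0692) / 9.37 = 0.1348 mg/L.

0.135 mg/L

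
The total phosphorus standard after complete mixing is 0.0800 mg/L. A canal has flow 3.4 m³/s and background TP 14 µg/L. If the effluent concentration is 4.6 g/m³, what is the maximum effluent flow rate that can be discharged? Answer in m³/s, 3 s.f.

14 µg/L = 0.014 mg/L.
Mass balance at complete mixing: C_std·(Q_w + Q_r) = Q_w·C_e + Q_r·C_b.
Rearranging, Q_w = Q_r·(C_std − C_b)/(C_e − C_std) = 3.4·(0.08 − 0.014) / (4.6 − 0.08) = 0.04965 m³/s.

0.0496 m³/s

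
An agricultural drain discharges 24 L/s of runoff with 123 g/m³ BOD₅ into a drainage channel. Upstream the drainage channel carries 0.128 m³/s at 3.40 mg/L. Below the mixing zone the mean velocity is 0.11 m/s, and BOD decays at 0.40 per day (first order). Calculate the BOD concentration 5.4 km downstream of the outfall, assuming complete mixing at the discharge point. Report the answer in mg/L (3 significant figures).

17.8 mg/L

24 L/s = 0.024 m³/s.
After complete mixing, C₀ = (0.024·123 + 0.128·3.4) / 0.152 = 22.28 mg/L.
Travel time t = 5400 m / 0.11 m/s = 4.909e+04 s = 0.5682 d.
C = 22.28·exp(−0.40·0.5682) = 22.28·0.7967 = 17.75 mg/L.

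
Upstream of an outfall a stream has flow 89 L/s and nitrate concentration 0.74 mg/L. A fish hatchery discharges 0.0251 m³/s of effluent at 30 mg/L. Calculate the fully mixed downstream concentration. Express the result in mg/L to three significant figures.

7.18 mg/L

89 L/s = 0.089 m³/s.
Flow-weighted mixing gives C = (0.0251·30 + 0.089·0.74) / (0.0251 + 0.089) = 0.8189/0.1141 = 7.177 mg/L.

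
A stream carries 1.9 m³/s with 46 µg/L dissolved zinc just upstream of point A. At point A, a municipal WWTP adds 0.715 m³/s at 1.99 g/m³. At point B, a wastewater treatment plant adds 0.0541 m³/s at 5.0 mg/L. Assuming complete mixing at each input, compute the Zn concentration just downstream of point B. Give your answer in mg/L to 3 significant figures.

0.667 mg/L

46 µg/L = 0.046 mg/L.
After input A: C = (1.9·0.046 + 0.715·1.99) / 2.615 = 0.5775 mg/L.
After input B: C = (2.615·0.5775 + 0.0541·5) / 2.669 = 0.6672 mg/L.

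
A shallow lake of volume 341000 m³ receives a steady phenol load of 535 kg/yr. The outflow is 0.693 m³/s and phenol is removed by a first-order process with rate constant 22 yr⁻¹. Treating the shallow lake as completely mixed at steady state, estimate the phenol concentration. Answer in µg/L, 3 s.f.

Outflow Q = 0.693 m³/s × 3.156e+07 s/yr = 2.187e+07 m³/yr.
Steady-state CSTR mass balance: W = Q·C + k·V·C, so C = W/(Q + kV).
Q + kV = 2.187e+07 + 22·341000 = 2.937e+07 m³/yr.
C = 535/2.937e+07 = 1.821e-05 kg/m³ = 0.01821 mg/L = 18.21 µg/L.

18.2 µg/L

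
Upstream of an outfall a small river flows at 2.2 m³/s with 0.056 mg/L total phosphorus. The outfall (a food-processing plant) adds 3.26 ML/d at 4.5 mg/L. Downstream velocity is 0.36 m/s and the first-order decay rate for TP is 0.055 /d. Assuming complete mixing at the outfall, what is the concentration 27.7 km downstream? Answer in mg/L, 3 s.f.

3.26 ML/d = 0.03773 m³/s.
After complete mixing, C₀ = (0.03773·4.5 + 2.2·0.056) / 2.238 = 0.1309 mg/L.
Travel time t = 2.77e+04 m / 0.36 m/s = 7.694e+04 s = 0.8906 d.
C = 0.1309·exp(−0.055·0.8906) = 0.1309·0.9522 = 0.1247 mg/L.

0.125 mg/L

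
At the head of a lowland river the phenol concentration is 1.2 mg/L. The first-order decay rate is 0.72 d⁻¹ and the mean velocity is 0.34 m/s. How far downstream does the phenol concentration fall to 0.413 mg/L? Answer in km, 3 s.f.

From C = C₀·e^(−kt), t = ln(C₀/C)/k = ln(1.2/0.413)/0.72 = 1.067/0.72 = 1.481 d.
Distance = v·t = 0.34 m/s × 1.28e+05 s = 4.352e+04 m = 43.52 km.

43.5 km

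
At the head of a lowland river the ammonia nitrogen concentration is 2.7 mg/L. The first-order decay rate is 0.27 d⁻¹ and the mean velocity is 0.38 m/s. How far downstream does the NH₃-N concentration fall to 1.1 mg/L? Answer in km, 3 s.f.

From C = C₀·e^(−kt), t = ln(C₀/C)/k = ln(2.7/1.1)/0.27 = 0.8979/0.27 = 3.326 d.
Distance = v·t = 0.38 m/s × 2.873e+05 s = 1.092e+05 m = 109.2 km.

109 km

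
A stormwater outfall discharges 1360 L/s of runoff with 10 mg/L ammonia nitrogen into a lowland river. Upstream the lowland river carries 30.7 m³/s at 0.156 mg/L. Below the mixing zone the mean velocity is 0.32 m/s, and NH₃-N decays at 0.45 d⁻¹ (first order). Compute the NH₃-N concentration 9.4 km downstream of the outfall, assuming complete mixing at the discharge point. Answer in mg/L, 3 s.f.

0.492 mg/L

1360 L/s = 1.36 m³/s.
After complete mixing, C₀ = (1.36·10 + 30.7·0.156) / 32.06 = 0.5736 mg/L.
Travel time t = 9400 m / 0.32 m/s = 2.938e+04 s = 0.34 d.
C = 0.5736·exp(−0.45·0.34) = 0.5736·0.8581 = 0.4922 mg/L.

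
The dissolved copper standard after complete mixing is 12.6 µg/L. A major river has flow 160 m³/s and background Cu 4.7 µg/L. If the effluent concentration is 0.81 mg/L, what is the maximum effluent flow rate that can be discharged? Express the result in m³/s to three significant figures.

4.7 µg/L = 0.0047 mg/L.
12.6 µg/L = 0.0126 mg/L.
Mass balance at complete mixing: C_std·(Q_w + Q_r) = Q_w·C_e + Q_r·C_b.
Rearranging, Q_w = Q_r·(C_std − C_b)/(C_e − C_std) = 160·(0.0126 − 0.0047) / (0.81 − 0.0126) = 1.585 m³/s.

1.59 m³/s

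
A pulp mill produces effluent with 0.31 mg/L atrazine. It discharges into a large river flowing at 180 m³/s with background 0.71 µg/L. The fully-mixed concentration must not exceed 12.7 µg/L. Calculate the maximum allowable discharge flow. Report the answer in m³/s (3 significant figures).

0.71 µg/L = 0.00071 mg/L.
12.7 µg/L = 0.0127 mg/L.
Mass balance at complete mixing: C_std·(Q_w + Q_r) = Q_w·C_e + Q_r·C_b.
Rearranging, Q_w = Q_r·(C_std − C_b)/(C_e − C_std) = 180·(0.0127 − 0.00071) / (0.31 − 0.0127) = 7.259 m³/s.

7.26 m³/s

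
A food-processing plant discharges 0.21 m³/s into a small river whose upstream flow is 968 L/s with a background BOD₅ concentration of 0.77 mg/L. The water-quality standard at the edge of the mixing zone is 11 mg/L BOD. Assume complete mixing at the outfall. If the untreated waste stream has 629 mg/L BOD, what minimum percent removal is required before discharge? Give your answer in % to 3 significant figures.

968 L/s = 0.968 m³/s.
Mass balance: 11·1.178 = 0.21·Cₑ + 0.968·0.77.
Cₑ = (12.96 − 0.7454) / 0.21 = 58.16 mg/L.
Required removal = 1 − 58.16/629 = 90.75 %.

90.8 %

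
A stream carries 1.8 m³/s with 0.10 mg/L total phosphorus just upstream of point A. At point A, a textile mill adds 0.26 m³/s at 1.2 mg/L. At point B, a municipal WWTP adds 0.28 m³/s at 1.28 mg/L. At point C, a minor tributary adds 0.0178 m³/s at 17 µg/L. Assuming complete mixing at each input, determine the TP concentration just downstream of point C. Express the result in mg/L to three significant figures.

After input A: C = (1.8·0.1 + 0.26·1.2) / 2.06 = 0.2388 mg/L.
After input B: C = (2.06·0.2388 + 0.28·1.28) / 2.34 = 0.3634 mg/L.
17 µg/L = 0.017 mg/L.
After input C: C = (2.34·0.3634 + 0.0178·0.017) / 2.358 = 0.3608 mg/L.

0.361 mg/L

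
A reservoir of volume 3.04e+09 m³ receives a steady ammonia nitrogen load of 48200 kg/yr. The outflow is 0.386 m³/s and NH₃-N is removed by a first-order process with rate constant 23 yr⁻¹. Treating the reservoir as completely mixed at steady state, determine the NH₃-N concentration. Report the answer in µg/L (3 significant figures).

Outflow Q = 0.386 m³/s × 3.156e+07 s/yr = 1.218e+07 m³/yr.
Steady-state CSTR mass balance: W = Q·C + k·V·C, so C = W/(Q + kV).
Q + kV = 1.218e+07 + 23·3.04e+09 = 6.993e+10 m³/yr.
C = 48200/6.993e+10 = 6.892e-07 kg/m³ = 0.0006892 mg/L = 0.6892 µg/L.

0.689 µg/L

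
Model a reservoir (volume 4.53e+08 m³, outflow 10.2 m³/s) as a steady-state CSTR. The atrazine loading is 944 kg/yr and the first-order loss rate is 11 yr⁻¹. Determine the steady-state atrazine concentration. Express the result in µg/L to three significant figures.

Outflow Q = 10.2 m³/s × 3.156e+07 s/yr = 3.219e+08 m³/yr.
Steady-state CSTR mass balance: W = Q·C + k·V·C, so C = W/(Q + kV).
Q + kV = 3.219e+08 + 11·4.53e+08 = 5.305e+09 m³/yr.
C = 944/5.305e+09 = 1.779e-07 kg/m³ = 0.0001779 mg/L = 0.1779 µg/L.

0.178 µg/L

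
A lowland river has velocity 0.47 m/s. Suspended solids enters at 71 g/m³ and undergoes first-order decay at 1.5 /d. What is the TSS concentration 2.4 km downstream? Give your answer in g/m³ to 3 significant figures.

Travel time t = 2.4 km / 0.47 m/s = 2400/0.47 = 5106 s = 0.0591 d.
First-order decay: C = 71·exp(−1.5·0.0591) = 71·0.9152 = 64.98 g/m³.

65.0 g/m³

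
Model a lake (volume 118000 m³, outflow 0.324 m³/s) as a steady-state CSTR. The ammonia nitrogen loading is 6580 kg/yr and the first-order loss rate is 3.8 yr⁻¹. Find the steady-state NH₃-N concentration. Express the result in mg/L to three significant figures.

0.617 mg/L

Outflow Q = 0.324 m³/s × 3.156e+07 s/yr = 1.022e+07 m³/yr.
Steady-state CSTR mass balance: W = Q·C + k·V·C, so C = W/(Q + kV).
Q + kV = 1.022e+07 + 3.8·118000 = 1.067e+07 m³/yr.
C = 6580/1.067e+07 = 0.0006165 kg/m³ = 0.6165 mg/L.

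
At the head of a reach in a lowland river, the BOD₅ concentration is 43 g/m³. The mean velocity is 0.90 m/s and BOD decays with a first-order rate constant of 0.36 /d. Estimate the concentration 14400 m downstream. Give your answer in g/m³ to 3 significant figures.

40.2 g/m³

Travel time t = 14400 m / 0.90 m/s = 1.44e+04/0.90 = 1.6e+04 s = 0.1852 d.
First-order decay: C = 43·exp(−0.36·0.1852) = 43·0.9355 = 40.23 g/m³.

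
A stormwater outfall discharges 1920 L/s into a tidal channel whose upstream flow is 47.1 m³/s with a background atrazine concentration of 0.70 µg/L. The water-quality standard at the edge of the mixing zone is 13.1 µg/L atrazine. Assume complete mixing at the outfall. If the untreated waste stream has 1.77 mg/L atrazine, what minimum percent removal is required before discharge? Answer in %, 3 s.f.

1920 L/s = 1.92 m³/s.
0.70 µg/L = 0.0007 mg/L.
13.1 µg/L = 0.0131 mg/L.
Mass balance: 0.0131·49.02 = 1.92·Cₑ + 47.1·0.0007.
Cₑ = (0.6422 − 0.03297) / 1.92 = 0.3173 mg/L.
Required removal = 1 − 0.3173/1.77 = 82.07 %.

82.1 %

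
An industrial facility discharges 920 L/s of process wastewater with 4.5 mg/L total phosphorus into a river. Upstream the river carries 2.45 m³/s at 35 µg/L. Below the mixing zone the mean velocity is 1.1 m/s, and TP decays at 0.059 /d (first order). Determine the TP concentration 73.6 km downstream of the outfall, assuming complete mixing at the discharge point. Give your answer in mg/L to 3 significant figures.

1.20 mg/L

920 L/s = 0.92 m³/s.
35 µg/L = 0.035 mg/L.
After complete mixing, C₀ = (0.92·4.5 + 2.45·0.035) / 3.37 = 1.254 mg/L.
Travel time t = 7.36e+04 m / 1.1 m/s = 6.691e+04 s = 0.7744 d.
C = 1.254·exp(−0.059·0.7744) = 1.254·0.9553 = 1.198 mg/L.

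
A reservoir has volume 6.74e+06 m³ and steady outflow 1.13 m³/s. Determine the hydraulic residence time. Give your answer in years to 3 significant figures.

0.189 yr

Q = 1.13 m³/s × 3.156e+07 s/yr = 3.566e+07 m³/yr.
Hydraulic residence time τ = V/Q = 6.74e+06/3.566e+07 = 0.189 yr.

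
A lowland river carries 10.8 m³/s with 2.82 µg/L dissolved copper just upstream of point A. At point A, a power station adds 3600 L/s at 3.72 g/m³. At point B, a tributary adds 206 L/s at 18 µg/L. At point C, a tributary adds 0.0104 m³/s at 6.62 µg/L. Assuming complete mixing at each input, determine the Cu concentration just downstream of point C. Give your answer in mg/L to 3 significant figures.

2.82 µg/L = 0.00282 mg/L.
3600 L/s = 3.6 m³/s.
After input A: C = (10.8·0.00282 + 3.6·3.72) / 14.4 = 0.9321 mg/L.
206 L/s = 0.206 m³/s.
18 µg/L = 0.018 mg/L.
After input B: C = (14.4·0.9321 + 0.206·0.018) / 14.61 = 0.9192 mg/L.
6.62 µg/L = 0.00662 mg/L.
After input C: C = (14.61·0.9192 + 0.0104·0.00662) / 14.62 = 0.9186 mg/L.

0.919 mg/L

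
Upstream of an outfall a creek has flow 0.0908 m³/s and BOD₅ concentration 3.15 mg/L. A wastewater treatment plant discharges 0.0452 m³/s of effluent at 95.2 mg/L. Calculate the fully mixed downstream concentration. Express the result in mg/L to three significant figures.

Flow-weighted mixing gives C = (0.0452·95.2 + 0.0908·3.15) / (0.0452 + 0.0908) = 4.589/0.136 = 33.74 mg/L.

33.7 mg/L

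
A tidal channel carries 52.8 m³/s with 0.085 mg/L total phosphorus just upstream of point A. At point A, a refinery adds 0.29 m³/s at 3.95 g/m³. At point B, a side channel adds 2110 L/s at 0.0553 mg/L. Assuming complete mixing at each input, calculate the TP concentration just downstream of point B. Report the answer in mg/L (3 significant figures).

0.104 mg/L

After input A: C = (52.8·0.085 + 0.29·3.95) / 53.09 = 0.1061 mg/L.
2110 L/s = 2.11 m³/s.
After input B: C = (53.09·0.1061 + 2.11·0.0553) / 55.2 = 0.1042 mg/L.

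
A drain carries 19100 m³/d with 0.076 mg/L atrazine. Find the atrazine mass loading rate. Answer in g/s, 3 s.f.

0.0168 g/s

19100 m³/d = 0.2211 m³/s.
Mass flux = Q·C = 0.2211 m³/s × 0.076 g/m³ = 0.0168 g/s.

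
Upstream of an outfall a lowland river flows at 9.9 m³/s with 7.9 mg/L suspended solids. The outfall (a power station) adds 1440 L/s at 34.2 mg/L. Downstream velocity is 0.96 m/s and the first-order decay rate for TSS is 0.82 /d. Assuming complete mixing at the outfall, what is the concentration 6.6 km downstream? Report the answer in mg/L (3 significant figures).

1440 L/s = 1.44 m³/s.
After complete mixing, C₀ = (1.44·34.2 + 9.9·7.9) / 11.34 = 11.24 mg/L.
Travel time t = 6600 m / 0.96 m/s = 6875 s = 0.07957 d.
C = 11.24·exp(−0.82·0.07957) = 11.24·0.9368 = 10.53 mg/L.

10.5 mg/L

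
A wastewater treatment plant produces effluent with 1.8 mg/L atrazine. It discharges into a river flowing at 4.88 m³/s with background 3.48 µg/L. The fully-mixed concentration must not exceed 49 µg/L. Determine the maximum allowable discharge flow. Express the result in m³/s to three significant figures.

3.48 µg/L = 0.00348 mg/L.
49 µg/L = 0.049 mg/L.
Mass balance at complete mixing: C_std·(Q_w + Q_r) = Q_w·C_e + Q_r·C_b.
Rearranging, Q_w = Q_r·(C_std − C_b)/(C_e − C_std) = 4.88·(0.049 − 0.00348) / (1.8 − 0.049) = 0.1269 m³/s.

0.127 m³/s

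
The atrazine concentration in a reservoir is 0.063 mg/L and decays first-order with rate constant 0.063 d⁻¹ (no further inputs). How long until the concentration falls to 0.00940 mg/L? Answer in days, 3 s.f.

30.2 d

t = ln(C₀/C)/k = ln(0.063/0.00940)/0.063 = 1.902/0.063 = 30.2 d.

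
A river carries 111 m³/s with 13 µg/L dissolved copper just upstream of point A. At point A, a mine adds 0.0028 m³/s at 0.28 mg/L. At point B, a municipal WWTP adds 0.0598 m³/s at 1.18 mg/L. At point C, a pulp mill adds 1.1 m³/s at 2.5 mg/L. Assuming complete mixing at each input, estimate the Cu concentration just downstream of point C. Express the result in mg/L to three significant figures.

0.0380 mg/L

13 µg/L = 0.013 mg/L.
After input A: C = (111·0.013 + 0.0028·0.28) / 111 = 0.01301 mg/L.
After input B: C = (111·0.01301 + 0.0598·1.18) / 111.1 = 0.01364 mg/L.
After input C: C = (111.1·0.01364 + 1.1·2.5) / 112.2 = 0.03802 mg/L.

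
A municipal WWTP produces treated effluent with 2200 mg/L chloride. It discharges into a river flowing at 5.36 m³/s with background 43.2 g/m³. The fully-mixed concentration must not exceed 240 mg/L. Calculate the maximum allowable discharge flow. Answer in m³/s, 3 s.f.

Mass balance at complete mixing: C_std·(Q_w + Q_r) = Q_w·C_e + Q_r·C_b.
Rearranging, Q_w = Q_r·(C_std − C_b)/(C_e − C_std) = 5.36·(240 − 43.2) / (2200 − 240) = 0.5382 m³/s.

0.538 m³/s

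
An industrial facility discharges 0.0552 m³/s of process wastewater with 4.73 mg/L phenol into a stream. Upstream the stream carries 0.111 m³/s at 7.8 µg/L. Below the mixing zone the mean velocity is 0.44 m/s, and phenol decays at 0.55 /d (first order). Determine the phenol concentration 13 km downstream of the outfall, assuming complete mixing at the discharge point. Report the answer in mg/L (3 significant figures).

7.8 µg/L = 0.0078 mg/L.
After complete mixing, C₀ = (0.0552·4.73 + 0.111·0.0078) / 0.1662 = 1.576 mg/L.
Travel time t = 1.3e+04 m / 0.44 m/s = 2.955e+04 s = 0.342 d.
C = 1.576·exp(−0.55·0.342) = 1.576·0.8285 = 1.306 mg/L.

1.31 mg/L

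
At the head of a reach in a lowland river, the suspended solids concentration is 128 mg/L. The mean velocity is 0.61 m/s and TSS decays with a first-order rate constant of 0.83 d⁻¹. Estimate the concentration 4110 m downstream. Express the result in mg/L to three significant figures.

Travel time t = 4110 m / 0.61 m/s = 4110/0.61 = 6738 s = 0.07798 d.
First-order decay: C = 128·exp(−0.83·0.07798) = 128·0.9373 = 120 mg/L.

120 mg/L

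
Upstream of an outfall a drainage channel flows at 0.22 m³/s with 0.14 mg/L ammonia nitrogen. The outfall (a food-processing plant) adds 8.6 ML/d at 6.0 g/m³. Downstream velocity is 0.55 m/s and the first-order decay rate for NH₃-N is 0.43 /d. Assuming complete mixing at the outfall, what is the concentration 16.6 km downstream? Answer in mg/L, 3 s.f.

1.69 mg/L

8.6 ML/d = 0.09954 m³/s.
After complete mixing, C₀ = (0.09954·6 + 0.22·0.14) / 0.3195 = 1.965 mg/L.
Travel time t = 1.66e+04 m / 0.55 m/s = 3.018e+04 s = 0.3493 d.
C = 1.965·exp(−0.43·0.3493) = 1.965·0.8605 = 1.691 mg/L.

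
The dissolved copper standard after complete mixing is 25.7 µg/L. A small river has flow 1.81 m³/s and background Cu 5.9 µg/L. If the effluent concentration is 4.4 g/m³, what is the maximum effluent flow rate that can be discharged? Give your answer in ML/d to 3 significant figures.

0.708 ML/d

5.9 µg/L = 0.0059 mg/L.
25.7 µg/L = 0.0257 mg/L.
Mass balance at complete mixing: C_std·(Q_w + Q_r) = Q_w·C_e + Q_r·C_b.
Rearranging, Q_w = Q_r·(C_std − C_b)/(C_e − C_std) = 1.81·(0.0257 − 0.0059) / (4.4 − 0.0257) = 0.008193 m³/s.
= 0.7079 ML/d.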